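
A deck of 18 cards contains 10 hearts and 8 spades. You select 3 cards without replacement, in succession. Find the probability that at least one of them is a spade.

29/34

P(no spades) = 10/18 × 9/17 × 8/16 = 720/4896 = 5/34.
P(at least one) = 1 − 5/34 = 29/34.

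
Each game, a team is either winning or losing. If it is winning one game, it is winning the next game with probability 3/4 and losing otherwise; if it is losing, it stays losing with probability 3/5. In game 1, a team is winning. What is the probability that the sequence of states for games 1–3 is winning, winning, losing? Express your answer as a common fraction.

3/16

Game 1 is given. For each transition, use the conditional probability from the current state:
P(winning | winning) = 3/4; P(losing | winning) = 1/4.
P = 3/4 × 1/4 = 3/16.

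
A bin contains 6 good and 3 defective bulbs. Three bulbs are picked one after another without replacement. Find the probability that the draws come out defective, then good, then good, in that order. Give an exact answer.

Each draw changes the counts, so multiply the conditional probabilities along the sequence:
P = 3/9 × 6/8 × 5/7 = 90/504 = 5/28.

5/28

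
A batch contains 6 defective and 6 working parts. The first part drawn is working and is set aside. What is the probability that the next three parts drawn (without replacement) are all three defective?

After the first draw, 6 of the remaining 11 parts are defective.
P = 6/11 × 5/10 × 4/9 = 120/990 = 4/33.

4/33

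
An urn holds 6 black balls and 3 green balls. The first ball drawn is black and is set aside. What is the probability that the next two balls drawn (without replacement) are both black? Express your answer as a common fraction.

5/14

With the first ball removed, 5 black remain out of 8.
P = 5/8 × 4/7 = 20/56 = 5/14.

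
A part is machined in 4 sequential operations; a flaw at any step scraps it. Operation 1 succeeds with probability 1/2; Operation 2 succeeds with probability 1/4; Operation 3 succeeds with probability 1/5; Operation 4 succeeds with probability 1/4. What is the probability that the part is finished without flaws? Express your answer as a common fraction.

Multiplying along the chain,
P = 1/2 × 1/4 × 1/5 × 1/4 = 1/160.

1/160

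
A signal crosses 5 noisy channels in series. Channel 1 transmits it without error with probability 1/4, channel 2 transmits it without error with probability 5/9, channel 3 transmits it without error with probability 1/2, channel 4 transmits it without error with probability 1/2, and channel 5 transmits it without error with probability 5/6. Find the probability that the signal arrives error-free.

25/864

Multiplying along the chain,
P = 1/4 × 5/9 × 1/2 × 1/2 × 5/6 = 25/864.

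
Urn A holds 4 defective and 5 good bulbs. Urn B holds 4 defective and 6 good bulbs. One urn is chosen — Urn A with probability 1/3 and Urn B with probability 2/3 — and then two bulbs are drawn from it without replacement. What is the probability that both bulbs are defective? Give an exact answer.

From Urn A: P(both defective) = (4/9)(3/8) = 1/6.
From Urn B: P(both defective) = (4/10)(3/9) = 2/15.
Total probability = (1/3)(1/6) + (2/3)(2/15) = 13/90.

13/90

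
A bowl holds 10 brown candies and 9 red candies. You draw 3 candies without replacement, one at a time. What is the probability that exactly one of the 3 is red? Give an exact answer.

One ordering (red drawn first) has probability 9/19 × 10/18 × 9/17 = 810/5814 = 45/323.
There are C(3,1) = 3 such orderings, each equally likely, so P = 3 × 45/323 = 135/323.

135/323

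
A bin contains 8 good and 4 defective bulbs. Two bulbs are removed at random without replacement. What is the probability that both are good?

14/33

P(every draw is good) = 8/12 × 7/11 = 56/132 = 14/33.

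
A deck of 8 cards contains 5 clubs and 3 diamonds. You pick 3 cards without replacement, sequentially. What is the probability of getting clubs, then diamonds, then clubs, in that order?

5/28

Multiply the probability of each draw given the previous ones:
P = 5/8 × 3/7 × 4/6 = 60/336 = 5/28.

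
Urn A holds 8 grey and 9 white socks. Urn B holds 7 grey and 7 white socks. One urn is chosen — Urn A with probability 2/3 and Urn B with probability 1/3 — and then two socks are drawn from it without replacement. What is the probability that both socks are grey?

142/663

From Urn A: P(both grey) = (8/17)(7/16) = 7/34.
From Urn B: P(both grey) = (7/14)(6/13) = 3/13.
Total probability = (2/3)(7/34) + (1/3)(3/13) = 142/663.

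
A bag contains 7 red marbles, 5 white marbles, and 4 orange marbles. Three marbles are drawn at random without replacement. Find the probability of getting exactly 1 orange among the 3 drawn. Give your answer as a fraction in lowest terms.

33/70

One ordering (orange drawn first) has probability 4/16 × 12/15 × 11/14 = 528/3360 = 11/70.
There are C(3,1) = 3 such orderings, each equally likely, so P = 3 × 11/70 = 33/70.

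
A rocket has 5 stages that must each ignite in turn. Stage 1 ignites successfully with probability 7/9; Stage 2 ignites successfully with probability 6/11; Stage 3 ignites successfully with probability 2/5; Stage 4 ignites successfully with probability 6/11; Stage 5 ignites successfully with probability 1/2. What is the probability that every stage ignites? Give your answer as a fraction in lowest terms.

28/605

Multiplying along the chain,
P = 7/9 × 6/11 × 2/5 × 6/11 × 1/2 = 504/10890 = 28/605.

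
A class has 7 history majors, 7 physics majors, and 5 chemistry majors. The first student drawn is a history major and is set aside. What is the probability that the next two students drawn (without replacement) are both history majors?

5/51

After the first draw, 6 of the remaining 18 students are history majors.
P = 6/18 × 5/17 = 30/306 = 5/51.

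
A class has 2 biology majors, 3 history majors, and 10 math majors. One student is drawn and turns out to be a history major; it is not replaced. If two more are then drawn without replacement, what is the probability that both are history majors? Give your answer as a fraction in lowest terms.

With the first student removed, 2 history majors remain out of 14.
P = 2/14 × 1/13 = 2/182 = 1/91.

1/91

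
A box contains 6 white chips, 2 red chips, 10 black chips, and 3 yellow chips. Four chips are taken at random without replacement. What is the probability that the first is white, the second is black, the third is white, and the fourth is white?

10/1197

Each draw changes the counts, so multiply the conditional probabilities along the sequence:
P = 6/21 × 10/20 × 5/19 × 4/18 = 1200/143640 = 10/1197.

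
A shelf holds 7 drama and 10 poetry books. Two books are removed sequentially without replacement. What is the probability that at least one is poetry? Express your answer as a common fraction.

115/136

P(no poetry) = 7/17 × 6/16 = 42/272 = 21/136.
P(at least one) = 1 − 21/136 = 115/136.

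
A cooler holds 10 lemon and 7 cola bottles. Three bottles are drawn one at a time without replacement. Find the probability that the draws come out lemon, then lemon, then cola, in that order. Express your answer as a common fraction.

21/136

Chain rule:
P = 10/17 × 9/16 × 7/15 = 630/4080 = 21/136.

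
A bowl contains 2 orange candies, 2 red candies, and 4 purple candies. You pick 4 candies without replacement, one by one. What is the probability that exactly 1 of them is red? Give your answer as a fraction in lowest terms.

4/7

One ordering (red drawn first) has probability 2/8 × 6/7 × 5/6 × 4/5 = 240/1680 = 1/7.
There are C(4,1) = 4 such orderings, each equally likely, so P = 4 × 1/7 = 4/7.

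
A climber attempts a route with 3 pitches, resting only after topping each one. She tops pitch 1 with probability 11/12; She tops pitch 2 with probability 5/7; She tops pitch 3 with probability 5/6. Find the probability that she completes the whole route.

Each stage is reached only if all earlier stages succeed, so
P = 11/12 × 5/7 × 5/6 = 275/504.

275/504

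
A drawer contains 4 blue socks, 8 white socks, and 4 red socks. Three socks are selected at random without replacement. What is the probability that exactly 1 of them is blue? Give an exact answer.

33/70

One ordering (blue drawn first) has probability 4/16 × 12/15 × 11/14 = 528/3360 = 11/70.
There are C(3,1) = 3 such orderings, each equally likely, so P = 3 × 11/70 = 33/70.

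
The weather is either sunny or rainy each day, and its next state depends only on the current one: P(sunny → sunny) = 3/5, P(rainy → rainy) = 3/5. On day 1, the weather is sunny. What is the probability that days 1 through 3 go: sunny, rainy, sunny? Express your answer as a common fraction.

Day 1 is given. For each transition, use the conditional probability from the current state:
P(rainy | sunny) = 2/5; P(sunny | rainy) = 2/5.
P = 2/5 × 2/5 = 4/25.

4/25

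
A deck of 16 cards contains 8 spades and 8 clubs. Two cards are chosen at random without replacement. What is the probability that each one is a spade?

7/30

P(every draw is a spade) = 8/16 × 7/15 = 56/240 = 7/30.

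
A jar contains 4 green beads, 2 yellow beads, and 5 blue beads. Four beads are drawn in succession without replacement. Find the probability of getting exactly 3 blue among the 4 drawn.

One ordering (blue drawn first) has probability 5/11 × 4/10 × 3/9 × 6/8 = 360/7920 = 1/22.
There are C(4,3) = 4 such orderings, each equally likely, so P = 4 × 1/22 = 2/11.

2/11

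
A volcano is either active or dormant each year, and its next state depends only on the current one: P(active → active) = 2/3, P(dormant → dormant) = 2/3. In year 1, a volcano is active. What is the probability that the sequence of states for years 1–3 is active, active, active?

4/9

Year 1 is given. For each transition, use the conditional probability from the current state:
P(active | active) = 2/3; P(active | active) = 2/3.
P = 2/3 × 2/3 = 4/9.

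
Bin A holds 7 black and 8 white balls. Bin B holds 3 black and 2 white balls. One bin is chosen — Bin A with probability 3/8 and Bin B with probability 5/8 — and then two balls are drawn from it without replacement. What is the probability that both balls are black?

From Bin A: P(both black) = (7/15)(6/14) = 1/5.
From Bin B: P(both black) = (3/5)(2/4) = 3/10.
Total probability = (3/8)(1/5) + (5/8)(3/10) = 21/80.

21/80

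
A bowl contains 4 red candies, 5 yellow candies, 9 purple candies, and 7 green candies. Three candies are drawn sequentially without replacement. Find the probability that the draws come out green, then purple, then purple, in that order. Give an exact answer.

21/575

Multiply the probability of each draw given the previous ones:
P = 7/25 × 9/24 × 8/23 = 504/13800 = 21/575.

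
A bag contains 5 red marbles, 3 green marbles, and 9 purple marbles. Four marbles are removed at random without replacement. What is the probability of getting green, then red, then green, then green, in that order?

1/1904

Multiply the probability of each draw given the previous ones:
P = 3/17 × 5/16 × 2/15 × 1/14 = 30/57120 = 1/1904.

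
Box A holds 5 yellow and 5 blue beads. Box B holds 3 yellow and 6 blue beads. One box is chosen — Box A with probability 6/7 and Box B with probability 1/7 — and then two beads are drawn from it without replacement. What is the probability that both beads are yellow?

From Box A: P(both yellow) = (5/10)(4/9) = 2/9.
From Box B: P(both yellow) = (3/9)(2/8) = 1/12.
Total probability = (6/7)(2/9) + (1/7)(1/12) = 17/84.

17/84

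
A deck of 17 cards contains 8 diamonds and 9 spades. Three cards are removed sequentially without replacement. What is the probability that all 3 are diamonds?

7/85

P(all diamonds) = 8/17 × 7/16 × 6/15 = 336/4080 = 7/85.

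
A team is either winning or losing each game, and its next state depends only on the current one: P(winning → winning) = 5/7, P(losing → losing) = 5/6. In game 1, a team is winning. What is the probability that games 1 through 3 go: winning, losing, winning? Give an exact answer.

1/21

Game 1 is given. For each transition, use the conditional probability from the current state:
P(losing | winning) = 2/7; P(winning | losing) = 1/6.
P = 2/7 × 1/6 = 2/42 = 1/21.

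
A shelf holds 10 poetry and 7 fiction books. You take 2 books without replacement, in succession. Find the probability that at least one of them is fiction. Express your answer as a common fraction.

P(no fiction) = 10/17 × 9/16 = 90/272 = 45/136.
P(at least one) = 1 − 45/136 = 91/136.

91/136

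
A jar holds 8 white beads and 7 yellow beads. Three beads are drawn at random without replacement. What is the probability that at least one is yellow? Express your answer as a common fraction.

P(no yellow) = 8/15 × 7/14 × 6/13 = 336/2730 = 8/65.
P(at least one) = 1 − 8/65 = 57/65.

57/65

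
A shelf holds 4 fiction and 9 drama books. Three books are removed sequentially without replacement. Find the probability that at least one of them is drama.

P(no drama) = 4/13 × 3/12 × 2/11 = 24/1716 = 2/143.
P(at least one) = 1 − 2/143 = 141/143.

141/143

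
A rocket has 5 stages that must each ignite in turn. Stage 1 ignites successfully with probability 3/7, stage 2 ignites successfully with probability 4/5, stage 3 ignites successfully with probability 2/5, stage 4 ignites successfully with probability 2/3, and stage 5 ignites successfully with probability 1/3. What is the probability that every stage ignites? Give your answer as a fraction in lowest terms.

16/525

Multiplying along the chain,
P = 3/7 × 4/5 × 2/5 × 2/3 × 1/3 = 48/1575 = 16/525.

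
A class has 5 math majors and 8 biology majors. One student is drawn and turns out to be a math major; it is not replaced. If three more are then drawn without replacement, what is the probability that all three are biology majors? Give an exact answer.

With the first student removed, 8 biology majors remain out of 12.
P = 8/12 × 7/11 × 6/10 = 336/1320 = 14/55.

14/55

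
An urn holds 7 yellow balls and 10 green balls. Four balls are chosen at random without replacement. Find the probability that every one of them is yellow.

1/68

P(all yellow) = 7/17 × 6/16 × 5/15 × 4/14 = 840/57120 = 1/68.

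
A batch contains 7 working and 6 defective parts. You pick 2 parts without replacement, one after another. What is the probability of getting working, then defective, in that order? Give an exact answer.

7/26

Each draw changes the counts, so multiply the conditional probabilities along the sequence:
P = 7/13 × 6/12 = 42/156 = 7/26.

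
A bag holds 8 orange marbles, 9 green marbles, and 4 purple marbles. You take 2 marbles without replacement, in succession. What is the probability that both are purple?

1/35

P = 4/21 × 3/20 = 12/420 = 1/35.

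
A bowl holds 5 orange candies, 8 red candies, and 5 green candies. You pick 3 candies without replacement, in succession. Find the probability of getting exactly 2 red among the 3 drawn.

One ordering (red drawn first) has probability 8/18 × 7/17 × 10/16 = 560/4896 = 35/306.
There are C(3,2) = 3 such orderings, each equally likely, so P = 3 × 35/306 = 35/102.

35/102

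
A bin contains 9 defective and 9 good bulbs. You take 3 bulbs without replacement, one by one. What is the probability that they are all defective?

7/68

P(every draw is defective) = 9/18 × 8/17 × 7/16 = 504/4896 = 7/68.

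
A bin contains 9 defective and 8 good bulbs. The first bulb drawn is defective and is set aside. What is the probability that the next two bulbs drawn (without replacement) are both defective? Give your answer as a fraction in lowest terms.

7/30

After the first draw, 8 of the remaining 16 bulbs are defective.
P = 8/16 × 7/15 = 56/240 = 7/30.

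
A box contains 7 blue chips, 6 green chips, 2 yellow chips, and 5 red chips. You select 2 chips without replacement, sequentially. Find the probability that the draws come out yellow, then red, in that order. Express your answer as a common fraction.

1/38

Each draw changes the counts, so multiply the conditional probabilities along the sequence:
P = 2/20 × 5/19 = 10/380 = 1/38.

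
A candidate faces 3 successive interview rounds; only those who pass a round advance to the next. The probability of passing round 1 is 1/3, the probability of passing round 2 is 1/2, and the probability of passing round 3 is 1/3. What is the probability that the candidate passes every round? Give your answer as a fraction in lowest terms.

1/18

Multiplying along the chain,
P = 1/3 × 1/2 × 1/3 = 1/18.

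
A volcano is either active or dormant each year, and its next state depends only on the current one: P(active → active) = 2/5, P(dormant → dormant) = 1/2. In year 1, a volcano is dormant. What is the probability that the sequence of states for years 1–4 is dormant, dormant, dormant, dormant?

1/8

Year 1 is given. For each transition, use the conditional probability from the current state:
P(dormant | dormant) = 1/2; P(dormant | dormant) = 1/2; P(dormant | dormant) = 1/2.
P = 1/2 × 1/2 × 1/2 = 1/8.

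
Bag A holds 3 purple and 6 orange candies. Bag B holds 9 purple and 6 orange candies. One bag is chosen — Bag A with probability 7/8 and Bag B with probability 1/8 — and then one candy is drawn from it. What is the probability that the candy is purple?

From Bag A: P(purple) = 3/9.
From Bag B: P(purple) = 9/15.
Total probability = (7/8)(3/9) + (1/8)(9/15) = 11/30.

11/30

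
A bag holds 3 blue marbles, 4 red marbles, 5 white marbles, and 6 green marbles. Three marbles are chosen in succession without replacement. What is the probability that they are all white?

5/408

P(all white) = 5/18 × 4/17 × 3/16 = 60/4896 = 5/408.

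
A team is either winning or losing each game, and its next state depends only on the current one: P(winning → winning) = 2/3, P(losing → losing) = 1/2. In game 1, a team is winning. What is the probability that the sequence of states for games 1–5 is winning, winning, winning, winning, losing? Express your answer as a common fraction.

Game 1 is given. For each transition, use the conditional probability from the current state:
P(winning | winning) = 2/3; P(winning | winning) = 2/3; P(winning | winning) = 2/3; P(losing | winning) = 1/3.
P = 2/3 × 2/3 × 2/3 × 1/3 = 8/81.

8/81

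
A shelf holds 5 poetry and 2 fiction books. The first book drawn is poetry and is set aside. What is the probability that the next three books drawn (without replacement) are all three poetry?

After the first draw, 4 of the remaining 6 books are poetry.
P = 4/6 × 3/5 × 2/4 = 24/120 = 1/5.

1/5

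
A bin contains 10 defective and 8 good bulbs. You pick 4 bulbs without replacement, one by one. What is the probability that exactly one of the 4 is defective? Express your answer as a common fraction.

28/153

One ordering (defective drawn first) has probability 10/18 × 8/17 × 7/16 × 6/15 = 3360/73440 = 7/153.
There are C(4,1) = 4 such orderings, each equally likely, so P = 4 × 7/153 = 28/153.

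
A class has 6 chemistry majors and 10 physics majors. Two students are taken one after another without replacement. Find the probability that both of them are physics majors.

3/8

P(every draw is a physics major) = 10/16 × 9/15 = 90/240 = 3/8.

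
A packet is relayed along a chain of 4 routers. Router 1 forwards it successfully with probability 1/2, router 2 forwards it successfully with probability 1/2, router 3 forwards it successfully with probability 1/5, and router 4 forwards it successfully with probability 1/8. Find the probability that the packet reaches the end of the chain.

1/160

The events are sequential, so multiply the conditional probabilities:
P = 1/2 × 1/2 × 1/5 × 1/8 = 1/160.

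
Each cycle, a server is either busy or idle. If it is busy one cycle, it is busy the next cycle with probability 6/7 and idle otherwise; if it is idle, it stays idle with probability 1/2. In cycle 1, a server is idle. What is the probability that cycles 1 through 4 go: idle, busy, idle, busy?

Cycle 1 is given. For each transition, use the conditional probability from the current state:
P(busy | idle) = 1/2; P(idle | busy) = 1/7; P(busy | idle) = 1/2.
P = 1/2 × 1/7 × 1/2 = 1/28.

1/28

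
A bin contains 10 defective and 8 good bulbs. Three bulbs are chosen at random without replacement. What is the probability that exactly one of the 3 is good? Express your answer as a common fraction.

15/34

One ordering (good drawn first) has probability 8/18 × 10/17 × 9/16 = 720/4896 = 5/34.
There are C(3,1) = 3 such orderings, each equally likely, so P = 3 × 5/34 = 15/34.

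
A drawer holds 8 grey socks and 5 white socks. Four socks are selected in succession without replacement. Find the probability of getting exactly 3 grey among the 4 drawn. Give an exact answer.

56/143

One ordering (grey drawn first) has probability 8/13 × 7/12 × 6/11 × 5/10 = 1680/17160 = 14/143.
There are C(4,3) = 4 such orderings, each equally likely, so P = 4 × 14/143 = 56/143.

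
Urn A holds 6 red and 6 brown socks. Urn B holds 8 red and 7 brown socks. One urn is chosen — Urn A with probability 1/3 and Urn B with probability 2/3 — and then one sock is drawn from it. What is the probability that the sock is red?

47/90

From Urn A: P(red) = 6/12.
From Urn B: P(red) = 8/15.
Total probability = (1/3)(6/12) + (2/3)(8/15) = 47/90.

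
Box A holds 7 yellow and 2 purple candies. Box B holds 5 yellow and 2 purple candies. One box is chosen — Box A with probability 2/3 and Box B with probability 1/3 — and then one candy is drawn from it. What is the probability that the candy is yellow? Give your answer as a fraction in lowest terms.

143/189

From Box A: P(yellow) = 7/9.
From Box B: P(yellow) = 5/7.
Total probability = (2/3)(7/9) + (1/3)(5/7) = 143/189.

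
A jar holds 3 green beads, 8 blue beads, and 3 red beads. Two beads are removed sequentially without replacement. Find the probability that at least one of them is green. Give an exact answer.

36/91

P(no green) = 11/14 × 10/13 = 110/182 = 55/91.
P(at least one) = 1 − 55/91 = 36/91.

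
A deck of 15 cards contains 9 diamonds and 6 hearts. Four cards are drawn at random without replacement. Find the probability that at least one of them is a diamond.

P(no diamonds) = 6/15 × 5/14 × 4/13 × 3/12 = 360/32760 = 1/91.
P(at least one) = 1 − 1/91 = 90/91.

90/91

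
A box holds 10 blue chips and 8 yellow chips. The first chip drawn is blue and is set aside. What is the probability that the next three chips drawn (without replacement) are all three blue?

21/170

With the first chip removed, 9 blue remain out of 17.
P = 9/17 × 8/16 × 7/15 = 504/4080 = 21/170.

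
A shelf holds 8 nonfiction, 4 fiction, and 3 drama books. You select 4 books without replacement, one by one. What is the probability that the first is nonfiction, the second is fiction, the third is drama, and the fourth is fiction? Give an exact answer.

Chain rule:
P = 8/15 × 4/14 × 3/13 × 3/12 = 288/32760 = 4/455.

4/455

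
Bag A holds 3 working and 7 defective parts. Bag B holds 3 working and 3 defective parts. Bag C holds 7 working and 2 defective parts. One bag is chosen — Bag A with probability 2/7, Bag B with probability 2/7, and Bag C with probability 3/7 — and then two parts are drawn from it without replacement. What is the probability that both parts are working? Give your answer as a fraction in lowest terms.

137/420

From Bag A: P(both working) = (3/10)(2/9) = 1/15.
From Bag B: P(both working) = (3/6)(2/5) = 1/5.
From Bag C: P(both working) = (7/9)(6/8) = 7/12.
Total probability = (2/7)(1/15) + (2/7)(1/5) + (3/7)(7/12) = 137/420.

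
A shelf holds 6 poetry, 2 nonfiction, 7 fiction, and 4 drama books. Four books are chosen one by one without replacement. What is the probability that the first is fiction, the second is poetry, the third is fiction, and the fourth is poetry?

Each draw changes the counts, so multiply the conditional probabilities along the sequence:
P = 7/19 × 6/18 × 6/17 × 5/16 = 1260/93024 = 35/2584.

35/2584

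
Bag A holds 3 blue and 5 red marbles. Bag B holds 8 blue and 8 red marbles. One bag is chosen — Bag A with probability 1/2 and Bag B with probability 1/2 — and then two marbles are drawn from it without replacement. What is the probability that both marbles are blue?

From Bag A: P(both blue) = (3/8)(2/7) = 3/28.
From Bag B: P(both blue) = (8/16)(7/15) = 7/30.
Total probability = (1/2)(3/28) + (1/2)(7/30) = 143/840.

143/840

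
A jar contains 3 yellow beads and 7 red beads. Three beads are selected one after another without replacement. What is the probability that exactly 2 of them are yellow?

One ordering (yellow drawn first) has probability 3/10 × 2/9 × 7/8 = 42/720 = 7/120.
There are C(3,2) = 3 such orderings, each equally likely, so P = 3 × 7/120 = 7/40.

7/40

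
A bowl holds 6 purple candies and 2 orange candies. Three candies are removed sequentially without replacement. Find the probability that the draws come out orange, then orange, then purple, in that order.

1/28

Chain rule:
P = 2/8 × 1/7 × 6/6 = 12/336 = 1/28.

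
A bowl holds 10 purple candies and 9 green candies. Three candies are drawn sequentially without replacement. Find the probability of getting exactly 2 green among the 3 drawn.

120/323

One ordering (green drawn first) has probability 9/19 × 8/18 × 10/17 = 720/5814 = 40/323.
There are C(3,2) = 3 such orderings, each equally likely, so P = 3 × 40/323 = 120/323.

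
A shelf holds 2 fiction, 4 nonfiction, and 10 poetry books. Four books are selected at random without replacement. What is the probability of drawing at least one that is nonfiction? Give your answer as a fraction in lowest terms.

265/364

P(no nonfiction) = 12/16 × 11/15 × 10/14 × 9/13 = 11880/43680 = 99/364.
P(at least one) = 1 − 99/364 = 265/364.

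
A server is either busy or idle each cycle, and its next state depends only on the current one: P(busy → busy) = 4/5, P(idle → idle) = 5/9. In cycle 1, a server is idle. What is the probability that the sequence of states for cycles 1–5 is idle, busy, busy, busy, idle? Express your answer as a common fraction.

Cycle 1 is given. For each transition, use the conditional probability from the current state:
P(busy | idle) = 4/9; P(busy | busy) = 4/5; P(busy | busy) = 4/5; P(idle | busy) = 1/5.
P = 4/9 × 4/5 × 4/5 × 1/5 = 64/1125.

64/1125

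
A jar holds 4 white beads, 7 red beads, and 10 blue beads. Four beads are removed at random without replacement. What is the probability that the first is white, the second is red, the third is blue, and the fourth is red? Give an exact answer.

Each draw changes the counts, so multiply the conditional probabilities along the sequence:
P = 4/21 × 7/20 × 10/19 × 6/18 = 1680/143640 = 2/171.

2/171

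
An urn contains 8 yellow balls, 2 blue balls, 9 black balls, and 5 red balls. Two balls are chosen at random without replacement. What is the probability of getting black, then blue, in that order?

Chain rule:
P = 9/24 × 2/23 = 18/552 = 3/92.

3/92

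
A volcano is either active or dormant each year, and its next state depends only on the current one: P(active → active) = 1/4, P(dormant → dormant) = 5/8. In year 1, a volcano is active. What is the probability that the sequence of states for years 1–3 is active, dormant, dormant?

15/32

Year 1 is given. For each transition, use the conditional probability from the current state:
P(dormant | active) = 3/4; P(dormant | dormant) = 5/8.
P = 3/4 × 5/8 = 15/32.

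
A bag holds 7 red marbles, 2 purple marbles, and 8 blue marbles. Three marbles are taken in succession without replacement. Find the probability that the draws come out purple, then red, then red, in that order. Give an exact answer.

Multiply the probability of each draw given the previous ones:
P = 2/17 × 7/16 × 6/15 = 84/4080 = 7/340.

7/340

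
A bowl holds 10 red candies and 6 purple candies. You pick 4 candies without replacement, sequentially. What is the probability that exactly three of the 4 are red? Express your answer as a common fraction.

One ordering (red drawn first) has probability 10/16 × 9/15 × 8/14 × 6/13 = 4320/43680 = 9/91.
There are C(4,3) = 4 such orderings, each equally likely, so P = 4 × 9/91 = 36/91.

36/91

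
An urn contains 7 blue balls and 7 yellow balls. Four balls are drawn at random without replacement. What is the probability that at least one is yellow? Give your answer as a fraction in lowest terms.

P(no yellow) = 7/14 × 6/13 × 5/12 × 4/11 = 840/24024 = 5/143.
P(at least one) = 1 − 5/143 = 138/143.

138/143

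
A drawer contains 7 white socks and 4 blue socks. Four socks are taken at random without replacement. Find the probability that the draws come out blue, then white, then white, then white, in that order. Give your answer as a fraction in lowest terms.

7/66

Multiply the probability of each draw given the previous ones:
P = 4/11 × 7/10 × 6/9 × 5/8 = 840/7920 = 7/66.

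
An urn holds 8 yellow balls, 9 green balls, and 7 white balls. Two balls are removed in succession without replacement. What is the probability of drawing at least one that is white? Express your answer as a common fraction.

P(no white) = 17/24 × 16/23 = 272/552 = 34/69.
P(at least one) = 1 − 34/69 = 35/69.

35/69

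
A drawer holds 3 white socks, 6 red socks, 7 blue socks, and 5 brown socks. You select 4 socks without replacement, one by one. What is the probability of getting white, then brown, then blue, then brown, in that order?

1/342

Each draw changes the counts, so multiply the conditional probabilities along the sequence:
P = 3/21 × 5/20 × 7/19 × 4/18 = 420/143640 = 1/342.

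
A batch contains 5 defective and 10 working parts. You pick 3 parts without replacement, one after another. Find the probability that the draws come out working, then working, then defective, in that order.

15/91

Chain rule:
P = 10/15 × 9/14 × 5/13 = 450/2730 = 15/91.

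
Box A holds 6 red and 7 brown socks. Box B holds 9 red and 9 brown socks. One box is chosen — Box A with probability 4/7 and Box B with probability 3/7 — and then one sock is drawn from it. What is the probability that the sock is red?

87/182

From Box A: P(red) = 6/13.
From Box B: P(red) = 9/18.
Total probability = (4/7)(6/13) + (3/7)(9/18) = 87/182.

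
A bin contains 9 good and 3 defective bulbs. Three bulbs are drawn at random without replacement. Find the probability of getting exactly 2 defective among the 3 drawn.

27/220

One ordering (defective drawn first) has probability 3/12 × 2/11 × 9/10 = 54/1320 = 9/220.
There are C(3,2) = 3 such orderings, each equally likely, so P = 3 × 9/220 = 27/220.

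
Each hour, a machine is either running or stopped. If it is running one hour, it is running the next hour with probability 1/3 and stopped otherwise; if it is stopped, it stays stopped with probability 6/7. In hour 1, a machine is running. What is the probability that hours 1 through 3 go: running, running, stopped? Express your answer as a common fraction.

Hour 1 is given. For each transition, use the conditional probability from the current state:
P(running | running) = 1/3; P(stopped | running) = 2/3.
P = 1/3 × 2/3 = 2/9.

2/9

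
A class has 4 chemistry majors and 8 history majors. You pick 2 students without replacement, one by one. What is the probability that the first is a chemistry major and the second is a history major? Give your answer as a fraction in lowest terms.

Multiply the probability of each draw given the previous ones:
P = 4/12 × 8/11 = 32/132 = 8/33.

8/33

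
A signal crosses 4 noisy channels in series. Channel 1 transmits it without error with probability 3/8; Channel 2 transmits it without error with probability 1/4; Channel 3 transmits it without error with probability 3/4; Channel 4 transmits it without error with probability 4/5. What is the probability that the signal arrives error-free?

9/160

Multiplying along the chain,
P = 3/8 × 1/4 × 3/4 × 4/5 = 36/640 = 9/160.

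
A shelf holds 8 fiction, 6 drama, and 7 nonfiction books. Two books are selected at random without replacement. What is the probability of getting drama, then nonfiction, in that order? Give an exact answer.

Chain rule:
P = 6/21 × 7/20 = 42/420 = 1/10.

1/10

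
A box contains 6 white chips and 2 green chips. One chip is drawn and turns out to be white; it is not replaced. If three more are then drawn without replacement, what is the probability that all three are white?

2/7

With the first chip removed, 5 white remain out of 7.
P = 5/7 × 4/6 × 3/5 = 60/210 = 2/7.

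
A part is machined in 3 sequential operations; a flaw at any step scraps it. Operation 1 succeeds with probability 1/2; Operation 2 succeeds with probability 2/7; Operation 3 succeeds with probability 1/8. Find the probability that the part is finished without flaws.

1/56

The events are sequential, so multiply the conditional probabilities:
P = 1/2 × 2/7 × 1/8 = 2/112 = 1/56.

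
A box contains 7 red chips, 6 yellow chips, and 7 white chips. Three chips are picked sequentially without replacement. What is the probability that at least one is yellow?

P(no yellow) = 14/20 × 13/19 × 12/18 = 2184/6840 = 91/285.
P(at least one) = 1 − 91/285 = 194/285.

194/285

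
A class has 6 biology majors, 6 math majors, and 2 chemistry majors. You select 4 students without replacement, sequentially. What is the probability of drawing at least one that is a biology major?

133/143

P(no biology majors) = 8/14 × 7/13 × 6/12 × 5/11 = 1680/24024 = 10/143.
P(at least one) = 1 − 10/143 = 133/143.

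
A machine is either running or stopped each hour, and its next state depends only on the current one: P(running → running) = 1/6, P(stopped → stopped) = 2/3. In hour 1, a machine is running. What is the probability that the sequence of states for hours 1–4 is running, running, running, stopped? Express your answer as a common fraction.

Hour 1 is given. For each transition, use the conditional probability from the current state:
P(running | running) = 1/6; P(running | running) = 1/6; P(stopped | running) = 5/6.
P = 1/6 × 1/6 × 5/6 = 5/216.

5/216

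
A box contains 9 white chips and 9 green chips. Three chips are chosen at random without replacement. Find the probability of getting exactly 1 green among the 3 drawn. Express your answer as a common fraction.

27/68

One ordering (green drawn first) has probability 9/18 × 9/17 × 8/16 = 648/4896 = 9/68.
There are C(3,1) = 3 such orderings, each equally likely, so P = 3 × 9/68 = 27/68.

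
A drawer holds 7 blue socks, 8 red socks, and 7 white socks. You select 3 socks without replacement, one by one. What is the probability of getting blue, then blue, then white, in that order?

Chain rule:
P = 7/22 × 6/21 × 7/20 = 294/9240 = 7/220.

7/220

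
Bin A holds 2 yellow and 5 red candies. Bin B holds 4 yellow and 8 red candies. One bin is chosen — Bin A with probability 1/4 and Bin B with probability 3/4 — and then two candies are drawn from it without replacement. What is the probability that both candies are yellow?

From Bin A: P(both yellow) = (2/7)(1/6) = 1/21.
From Bin B: P(both yellow) = (4/12)(3/11) = 1/11.
Total probability = (1/4)(1/21) + (3/4)(1/11) = 37/462.

37/462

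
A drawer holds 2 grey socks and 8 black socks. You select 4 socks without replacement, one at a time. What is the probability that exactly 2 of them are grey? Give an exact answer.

One ordering (grey drawn first) has probability 2/10 × 1/9 × 8/8 × 7/7 = 112/5040 = 1/45.
There are C(4,2) = 6 such orderings, each equally likely, so P = 6 × 1/45 = 2/15.

2/15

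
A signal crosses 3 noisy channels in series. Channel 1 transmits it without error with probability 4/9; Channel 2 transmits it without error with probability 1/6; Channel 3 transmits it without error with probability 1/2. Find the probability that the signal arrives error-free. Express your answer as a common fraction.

1/27

Multiplying along the chain,
P = 4/9 × 1/6 × 1/2 = 4/108 = 1/27.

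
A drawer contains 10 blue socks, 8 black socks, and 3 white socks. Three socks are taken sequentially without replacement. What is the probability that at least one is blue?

233/266

P(no blue) = 11/21 × 10/20 × 9/19 = 990/7980 = 33/266.
P(at least one) = 1 − 33/266 = 233/266.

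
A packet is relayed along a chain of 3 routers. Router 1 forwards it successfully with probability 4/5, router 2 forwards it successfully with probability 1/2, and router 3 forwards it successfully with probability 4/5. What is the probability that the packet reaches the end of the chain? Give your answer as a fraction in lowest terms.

Each stage is reached only if all earlier stages succeed, so
P = 4/5 × 1/2 × 4/5 = 16/50 = 8/25.

8/25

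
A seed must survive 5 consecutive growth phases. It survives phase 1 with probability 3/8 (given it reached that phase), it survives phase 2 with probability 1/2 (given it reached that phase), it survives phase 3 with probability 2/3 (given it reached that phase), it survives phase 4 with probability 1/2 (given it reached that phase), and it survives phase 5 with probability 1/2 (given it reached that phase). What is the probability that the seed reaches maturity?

1/32

Each stage is reached only if all earlier stages succeed, so
P = 3/8 × 1/2 × 2/3 × 1/2 × 1/2 = 6/192 = 1/32.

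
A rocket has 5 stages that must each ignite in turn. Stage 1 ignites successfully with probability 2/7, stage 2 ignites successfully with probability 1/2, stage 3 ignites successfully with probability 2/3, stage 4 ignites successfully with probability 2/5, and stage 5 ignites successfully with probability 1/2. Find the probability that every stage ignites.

2/105

Multiplying along the chain,
P = 2/7 × 1/2 × 2/3 × 2/5 × 1/2 = 8/420 = 2/105.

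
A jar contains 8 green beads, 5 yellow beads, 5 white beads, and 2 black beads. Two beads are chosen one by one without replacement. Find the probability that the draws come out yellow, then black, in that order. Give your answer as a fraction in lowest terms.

1/38

Each draw changes the counts, so multiply the conditional probabilities along the sequence:
P = 5/20 × 2/19 = 10/380 = 1/38.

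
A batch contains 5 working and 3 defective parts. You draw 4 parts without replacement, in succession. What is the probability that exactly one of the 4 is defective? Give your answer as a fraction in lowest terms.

One ordering (defective drawn first) has probability 3/8 × 5/7 × 4/6 × 3/5 = 180/1680 = 3/28.
There are C(4,1) = 4 such orderings, each equally likely, so P = 4 × 3/28 = 3/7.

3/7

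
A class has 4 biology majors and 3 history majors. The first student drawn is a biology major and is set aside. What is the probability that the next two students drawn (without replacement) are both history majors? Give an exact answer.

With the first student removed, 3 history majors remain out of 6.
P = 3/6 × 2/5 = 6/30 = 1/5.

1/5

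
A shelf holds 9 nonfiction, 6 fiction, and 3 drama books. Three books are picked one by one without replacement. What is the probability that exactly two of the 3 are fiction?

15/68

One ordering (fiction drawn first) has probability 6/18 × 5/17 × 12/16 = 360/4896 = 5/68.
There are C(3,2) = 3 such orderings, each equally likely, so P = 3 × 5/68 = 15/68.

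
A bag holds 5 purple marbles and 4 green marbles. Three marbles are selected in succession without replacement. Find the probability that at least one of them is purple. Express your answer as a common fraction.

20/21

P(no purple) = 4/9 × 3/8 × 2/7 = 24/504 = 1/21.
P(at least one) = 1 − 1/21 = 20/21.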